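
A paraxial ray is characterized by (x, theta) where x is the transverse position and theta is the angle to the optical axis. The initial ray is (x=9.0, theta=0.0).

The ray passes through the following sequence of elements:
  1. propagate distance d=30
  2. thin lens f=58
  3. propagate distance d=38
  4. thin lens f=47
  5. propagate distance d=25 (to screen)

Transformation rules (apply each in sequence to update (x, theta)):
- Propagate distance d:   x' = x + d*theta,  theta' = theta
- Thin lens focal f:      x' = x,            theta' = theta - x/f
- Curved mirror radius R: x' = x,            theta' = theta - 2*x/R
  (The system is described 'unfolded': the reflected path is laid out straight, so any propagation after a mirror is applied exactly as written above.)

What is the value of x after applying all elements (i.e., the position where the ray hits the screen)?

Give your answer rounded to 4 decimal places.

Answer: -2.4266

Derivation:
Initial: x=9.0000 theta=0.0000
After 1 (propagate distance d=30): x=9.0000 theta=0.0000
After 2 (thin lens f=58): x=9.0000 theta=-9/58 (≈-0.1552)
After 3 (propagate distance d=38): x=90/29 (≈3.1034) theta=-9/58 (≈-0.1552)
After 4 (thin lens f=47): x=90/29 (≈3.1034) theta=-603/2726 (≈-0.2212)
After 5 (propagate distance d=25 (to screen)): x=-6615/2726 (≈-2.4266) theta=-603/2726 (≈-0.2212)
Rounded to 4 decimal places: x = -2.4266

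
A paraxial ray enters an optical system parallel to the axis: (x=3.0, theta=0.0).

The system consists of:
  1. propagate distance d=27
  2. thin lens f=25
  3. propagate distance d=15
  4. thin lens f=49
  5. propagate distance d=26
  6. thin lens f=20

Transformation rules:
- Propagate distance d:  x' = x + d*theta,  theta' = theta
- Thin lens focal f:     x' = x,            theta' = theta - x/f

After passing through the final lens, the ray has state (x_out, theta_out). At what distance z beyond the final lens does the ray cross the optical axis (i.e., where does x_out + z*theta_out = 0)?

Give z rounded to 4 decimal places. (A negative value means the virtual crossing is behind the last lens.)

Initial: x=3.0000 theta=0.0000
After 1 (propagate distance d=27): x=3.0000 theta=0.0000
After 2 (thin lens f=25): x=3.0000 theta=-0.1200
After 3 (propagate distance d=15): x=1.2000 theta=-0.1200
After 4 (thin lens f=49): x=1.2000 theta=-177/1225 (≈-0.1445)
After 5 (propagate distance d=26): x=-3132/1225 (≈-2.5567) theta=-177/1225 (≈-0.1445)
After 6 (thin lens f=20): x=-3132/1225 (≈-2.5567) theta=-102/6125 (≈-0.0167)
z_focus = -x_out/theta_out = -(-3132/1225)/(-102/6125) = -2610/17 ≈ -153.5294
Rounded to 4 decimal places: z = -153.5294

Answer: -153.5294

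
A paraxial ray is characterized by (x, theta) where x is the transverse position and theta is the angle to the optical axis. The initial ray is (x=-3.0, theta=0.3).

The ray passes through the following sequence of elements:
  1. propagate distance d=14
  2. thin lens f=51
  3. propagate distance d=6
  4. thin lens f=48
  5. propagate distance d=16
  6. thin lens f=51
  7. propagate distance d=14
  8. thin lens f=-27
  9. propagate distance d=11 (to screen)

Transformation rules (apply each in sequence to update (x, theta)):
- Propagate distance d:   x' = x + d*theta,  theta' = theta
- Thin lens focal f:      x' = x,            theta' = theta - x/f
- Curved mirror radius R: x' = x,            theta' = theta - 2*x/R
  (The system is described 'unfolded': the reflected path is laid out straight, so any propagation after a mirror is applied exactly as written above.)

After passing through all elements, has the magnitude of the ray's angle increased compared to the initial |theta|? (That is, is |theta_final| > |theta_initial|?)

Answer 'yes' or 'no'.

Answer: yes

Derivation:
Initial: x=-3.0000 theta=0.3000
After 1 (propagate distance d=14): x=1.2000 theta=0.3000
After 2 (thin lens f=51): x=1.2000 theta=47/170 (≈0.2765)
After 3 (propagate distance d=6): x=243/85 (≈2.8588) theta=47/170 (≈0.2765)
After 4 (thin lens f=48): x=243/85 (≈2.8588) theta=59/272 (≈0.2169)
After 5 (propagate distance d=16): x=538/85 (≈6.3294) theta=59/272 (≈0.2169)
After 6 (thin lens f=51): x=538/85 (≈6.3294) theta=6437/69360 (≈0.0928)
After 7 (propagate distance d=14): x=264563/34680 (≈7.6287) theta=6437/69360 (≈0.0928)
After 8 (thin lens f=-27): x=264563/34680 (≈7.6287) theta=140585/374544 (≈0.3753)
After 9 (propagate distance d=11 (to screen)): x=22018577/1872720 (≈11.7575) theta=140585/374544 (≈0.3753)
|theta_initial|=0.3000 |theta_final|=140585/374544 (≈0.3753) -> increased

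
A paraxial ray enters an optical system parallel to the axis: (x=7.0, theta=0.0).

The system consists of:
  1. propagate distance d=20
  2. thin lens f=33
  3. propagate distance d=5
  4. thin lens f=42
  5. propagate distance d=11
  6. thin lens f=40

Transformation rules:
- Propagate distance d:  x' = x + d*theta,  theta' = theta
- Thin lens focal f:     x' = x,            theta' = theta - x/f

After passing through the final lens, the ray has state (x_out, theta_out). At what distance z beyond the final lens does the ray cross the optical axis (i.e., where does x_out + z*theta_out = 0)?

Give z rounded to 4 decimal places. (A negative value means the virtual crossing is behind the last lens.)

Answer: 5.0655

Derivation:
Initial: x=7.0000 theta=0.0000
After 1 (propagate distance d=20): x=7.0000 theta=0.0000
After 2 (thin lens f=33): x=7.0000 theta=-7/33 (≈-0.2121)
After 3 (propagate distance d=5): x=196/33 (≈5.9394) theta=-7/33 (≈-0.2121)
After 4 (thin lens f=42): x=196/33 (≈5.9394) theta=-35/99 (≈-0.3535)
After 5 (propagate distance d=11): x=203/99 (≈2.0505) theta=-35/99 (≈-0.3535)
After 6 (thin lens f=40): x=203/99 (≈2.0505) theta=-1603/3960 (≈-0.4048)
z_focus = -x_out/theta_out = -(203/99)/(-1603/3960) = 1160/229 ≈ 5.0655
Rounded to 4 decimal places: z = 5.0655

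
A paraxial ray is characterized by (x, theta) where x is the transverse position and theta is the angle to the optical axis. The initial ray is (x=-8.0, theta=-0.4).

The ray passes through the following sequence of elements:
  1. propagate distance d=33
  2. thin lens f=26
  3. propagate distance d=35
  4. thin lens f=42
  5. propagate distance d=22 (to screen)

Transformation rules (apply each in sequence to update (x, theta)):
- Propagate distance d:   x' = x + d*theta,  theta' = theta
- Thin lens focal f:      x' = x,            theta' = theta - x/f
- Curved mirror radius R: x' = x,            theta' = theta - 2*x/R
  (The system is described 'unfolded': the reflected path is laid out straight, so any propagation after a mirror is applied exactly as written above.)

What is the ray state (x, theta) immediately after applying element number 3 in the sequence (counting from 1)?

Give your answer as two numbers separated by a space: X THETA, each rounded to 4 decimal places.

Initial: x=-8.0000 theta=-0.4000
After 1 (propagate distance d=33): x=-21.2000 theta=-0.4000
After 2 (thin lens f=26): x=-21.2000 theta=27/65 (≈0.4154)
After 3 (propagate distance d=35): x=-433/65 (≈-6.6615) theta=27/65 (≈0.4154)
Rounded to 4 decimal places: x = -6.6615, theta = 0.4154

Answer: -6.6615 0.4154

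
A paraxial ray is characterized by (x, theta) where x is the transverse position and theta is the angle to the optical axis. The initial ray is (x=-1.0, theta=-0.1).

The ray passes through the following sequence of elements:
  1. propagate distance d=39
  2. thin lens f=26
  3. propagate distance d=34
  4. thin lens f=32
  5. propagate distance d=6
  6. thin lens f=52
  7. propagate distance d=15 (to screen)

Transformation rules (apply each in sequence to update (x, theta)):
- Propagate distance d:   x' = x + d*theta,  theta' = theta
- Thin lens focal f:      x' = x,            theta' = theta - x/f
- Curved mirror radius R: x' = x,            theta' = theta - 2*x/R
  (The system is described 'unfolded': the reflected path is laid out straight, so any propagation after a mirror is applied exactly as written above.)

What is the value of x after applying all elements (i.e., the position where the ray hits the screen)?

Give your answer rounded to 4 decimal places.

Initial: x=-1.0000 theta=-0.1000
After 1 (propagate distance d=39): x=-4.9000 theta=-0.1000
After 2 (thin lens f=26): x=-4.9000 theta=23/260 (≈0.0885)
After 3 (propagate distance d=34): x=-123/65 (≈-1.8923) theta=23/260 (≈0.0885)
After 4 (thin lens f=32): x=-123/65 (≈-1.8923) theta=307/2080 (≈0.1476)
After 5 (propagate distance d=6): x=-1047/1040 (≈-1.0067) theta=307/2080 (≈0.1476)
After 6 (thin lens f=52): x=-1047/1040 (≈-1.0067) theta=9029/54080 (≈0.1670)
After 7 (propagate distance d=15 (to screen)): x=80991/54080 (≈1.4976) theta=9029/54080 (≈0.1670)
Rounded to 4 decimal places: x = 1.4976

Answer: 1.4976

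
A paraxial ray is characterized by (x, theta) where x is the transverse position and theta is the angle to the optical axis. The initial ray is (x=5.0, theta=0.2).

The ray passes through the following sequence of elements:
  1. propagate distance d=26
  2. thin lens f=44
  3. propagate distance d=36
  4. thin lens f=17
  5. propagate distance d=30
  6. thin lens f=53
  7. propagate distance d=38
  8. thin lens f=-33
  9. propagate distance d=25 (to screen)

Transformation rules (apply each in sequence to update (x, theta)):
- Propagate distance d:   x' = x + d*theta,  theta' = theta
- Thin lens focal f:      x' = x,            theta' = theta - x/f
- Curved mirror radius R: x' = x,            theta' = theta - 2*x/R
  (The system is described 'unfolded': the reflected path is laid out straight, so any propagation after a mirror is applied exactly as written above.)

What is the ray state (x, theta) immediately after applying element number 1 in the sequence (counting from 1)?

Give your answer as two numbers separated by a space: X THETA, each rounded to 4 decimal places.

Answer: 10.2000 0.2000

Derivation:
Initial: x=5.0000 theta=0.2000
After 1 (propagate distance d=26): x=10.2000 theta=0.2000
Rounded to 4 decimal places: x = 10.2000, theta = 0.2000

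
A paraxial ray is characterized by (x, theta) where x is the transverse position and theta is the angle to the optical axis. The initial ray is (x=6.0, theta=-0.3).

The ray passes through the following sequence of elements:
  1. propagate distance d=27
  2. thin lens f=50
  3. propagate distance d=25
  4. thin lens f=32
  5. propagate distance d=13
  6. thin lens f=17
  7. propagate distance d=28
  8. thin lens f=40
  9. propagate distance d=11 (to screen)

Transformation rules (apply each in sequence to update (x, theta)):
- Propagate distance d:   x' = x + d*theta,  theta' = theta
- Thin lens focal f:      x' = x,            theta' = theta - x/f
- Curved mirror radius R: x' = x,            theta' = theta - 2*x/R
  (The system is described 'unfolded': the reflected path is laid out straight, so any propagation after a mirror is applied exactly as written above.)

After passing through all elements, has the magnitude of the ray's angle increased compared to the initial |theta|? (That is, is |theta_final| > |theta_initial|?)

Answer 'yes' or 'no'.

Initial: x=6.0000 theta=-0.3000
After 1 (propagate distance d=27): x=-2.1000 theta=-0.3000
After 2 (thin lens f=50): x=-2.1000 theta=-0.2580
After 3 (propagate distance d=25): x=-8.5500 theta=-0.2580
After 4 (thin lens f=32): x=-8.5500 theta=147/16000 (≈0.0092)
After 5 (propagate distance d=13): x=-134889/16000 (≈-8.4306) theta=147/16000 (≈0.0092)
After 6 (thin lens f=17): x=-134889/16000 (≈-8.4306) theta=34347/68000 (≈0.5051)
After 7 (propagate distance d=28): x=1553751/272000 (≈5.7123) theta=34347/68000 (≈0.5051)
After 8 (thin lens f=40): x=1553751/272000 (≈5.7123) theta=3941769/10880000 (≈0.3623)
After 9 (propagate distance d=11 (to screen)): x=105509499/10880000 (≈9.6976) theta=3941769/10880000 (≈0.3623)
|theta_initial|=0.3000 |theta_final|=3941769/10880000 (≈0.3623) -> increased

Answer: yes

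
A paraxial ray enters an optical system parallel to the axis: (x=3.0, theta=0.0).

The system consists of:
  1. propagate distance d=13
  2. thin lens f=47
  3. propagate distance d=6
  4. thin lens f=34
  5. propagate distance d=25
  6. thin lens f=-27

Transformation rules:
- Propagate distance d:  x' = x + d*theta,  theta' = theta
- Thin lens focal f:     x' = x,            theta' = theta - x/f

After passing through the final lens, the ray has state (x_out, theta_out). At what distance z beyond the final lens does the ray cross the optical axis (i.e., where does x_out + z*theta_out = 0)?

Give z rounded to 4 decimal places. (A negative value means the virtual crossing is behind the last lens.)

Initial: x=3.0000 theta=0.0000
After 1 (propagate distance d=13): x=3.0000 theta=0.0000
After 2 (thin lens f=47): x=3.0000 theta=-3/47 (≈-0.0638)
After 3 (propagate distance d=6): x=123/47 (≈2.6170) theta=-3/47 (≈-0.0638)
After 4 (thin lens f=34): x=123/47 (≈2.6170) theta=-225/1598 (≈-0.1408)
After 5 (propagate distance d=25): x=-1443/1598 (≈-0.9030) theta=-225/1598 (≈-0.1408)
After 6 (thin lens f=-27): x=-1443/1598 (≈-0.9030) theta=-1253/7191 (≈-0.1742)
z_focus = -x_out/theta_out = -(-1443/1598)/(-1253/7191) = -12987/2506 ≈ -5.1824
Rounded to 4 decimal places: z = -5.1824

Answer: -5.1824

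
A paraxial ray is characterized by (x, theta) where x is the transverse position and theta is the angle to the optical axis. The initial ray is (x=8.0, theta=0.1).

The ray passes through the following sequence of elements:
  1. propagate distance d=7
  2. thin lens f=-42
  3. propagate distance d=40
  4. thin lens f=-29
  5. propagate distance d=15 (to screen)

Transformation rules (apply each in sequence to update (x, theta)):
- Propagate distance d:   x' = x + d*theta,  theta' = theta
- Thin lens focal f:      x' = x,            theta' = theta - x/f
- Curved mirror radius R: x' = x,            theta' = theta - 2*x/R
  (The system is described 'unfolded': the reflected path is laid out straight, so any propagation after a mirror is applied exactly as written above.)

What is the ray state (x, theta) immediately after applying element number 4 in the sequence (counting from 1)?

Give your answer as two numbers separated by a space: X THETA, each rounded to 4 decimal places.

Initial: x=8.0000 theta=0.1000
After 1 (propagate distance d=7): x=8.7000 theta=0.1000
After 2 (thin lens f=-42): x=8.7000 theta=43/140 (≈0.3071)
After 3 (propagate distance d=40): x=1469/70 (≈20.9857) theta=43/140 (≈0.3071)
After 4 (thin lens f=-29): x=1469/70 (≈20.9857) theta=837/812 (≈1.0308)
Rounded to 4 decimal places: x = 20.9857, theta = 1.0308

Answer: 20.9857 1.0308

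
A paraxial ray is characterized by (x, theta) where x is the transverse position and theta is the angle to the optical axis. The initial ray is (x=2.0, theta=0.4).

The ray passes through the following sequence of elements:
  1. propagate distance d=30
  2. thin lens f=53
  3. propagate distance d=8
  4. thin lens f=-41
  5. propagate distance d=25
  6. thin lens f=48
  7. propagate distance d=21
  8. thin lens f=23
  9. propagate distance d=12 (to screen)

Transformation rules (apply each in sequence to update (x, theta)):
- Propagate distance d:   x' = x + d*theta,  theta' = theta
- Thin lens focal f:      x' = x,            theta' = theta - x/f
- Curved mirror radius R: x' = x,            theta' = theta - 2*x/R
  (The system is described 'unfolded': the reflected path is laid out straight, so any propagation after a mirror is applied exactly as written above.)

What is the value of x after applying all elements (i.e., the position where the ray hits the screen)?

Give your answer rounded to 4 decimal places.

Answer: 11.6325

Derivation:
Initial: x=2.0000 theta=0.4000
After 1 (propagate distance d=30): x=14.0000 theta=0.4000
After 2 (thin lens f=53): x=14.0000 theta=36/265 (≈0.1358)
After 3 (propagate distance d=8): x=3998/265 (≈15.0868) theta=36/265 (≈0.1358)
After 4 (thin lens f=-41): x=3998/265 (≈15.0868) theta=5474/10865 (≈0.5038)
After 5 (propagate distance d=25): x=300768/10865 (≈27.6823) theta=5474/10865 (≈0.5038)
After 6 (thin lens f=48): x=300768/10865 (≈27.6823) theta=-792/10865 (≈-0.0729)
After 7 (propagate distance d=21): x=284136/10865 (≈26.1515) theta=-792/10865 (≈-0.0729)
After 8 (thin lens f=23): x=284136/10865 (≈26.1515) theta=-302352/249895 (≈-1.2099)
After 9 (propagate distance d=12 (to screen)): x=2906904/249895 (≈11.6325) theta=-302352/249895 (≈-1.2099)
Rounded to 4 decimal places: x = 11.6325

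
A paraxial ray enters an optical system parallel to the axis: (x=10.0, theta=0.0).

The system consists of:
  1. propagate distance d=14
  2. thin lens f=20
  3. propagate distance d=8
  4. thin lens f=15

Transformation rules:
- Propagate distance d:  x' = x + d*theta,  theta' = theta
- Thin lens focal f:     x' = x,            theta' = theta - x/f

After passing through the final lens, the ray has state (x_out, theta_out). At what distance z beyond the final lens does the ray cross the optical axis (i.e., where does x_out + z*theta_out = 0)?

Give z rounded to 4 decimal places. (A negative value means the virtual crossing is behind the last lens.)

Answer: 6.6667

Derivation:
Initial: x=10.0000 theta=0.0000
After 1 (propagate distance d=14): x=10.0000 theta=0.0000
After 2 (thin lens f=20): x=10.0000 theta=-0.5000
After 3 (propagate distance d=8): x=6.0000 theta=-0.5000
After 4 (thin lens f=15): x=6.0000 theta=-0.9000
z_focus = -x_out/theta_out = -(6.0000)/(-0.9000) = 20/3 ≈ 6.6667
Rounded to 4 decimal places: z = 6.6667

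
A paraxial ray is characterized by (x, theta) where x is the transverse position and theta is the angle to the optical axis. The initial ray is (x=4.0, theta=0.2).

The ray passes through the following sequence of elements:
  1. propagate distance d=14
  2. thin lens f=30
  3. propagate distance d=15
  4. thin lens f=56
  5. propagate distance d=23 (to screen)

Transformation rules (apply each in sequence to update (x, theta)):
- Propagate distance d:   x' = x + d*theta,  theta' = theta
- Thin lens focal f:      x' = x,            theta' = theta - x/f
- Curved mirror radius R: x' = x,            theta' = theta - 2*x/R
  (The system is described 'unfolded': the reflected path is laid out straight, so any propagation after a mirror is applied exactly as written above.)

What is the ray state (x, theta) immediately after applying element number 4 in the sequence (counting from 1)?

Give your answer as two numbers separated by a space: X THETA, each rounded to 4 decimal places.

Answer: 6.4000 -0.1410

Derivation:
Initial: x=4.0000 theta=0.2000
After 1 (propagate distance d=14): x=6.8000 theta=0.2000
After 2 (thin lens f=30): x=6.8000 theta=-2/75 (≈-0.0267)
After 3 (propagate distance d=15): x=6.4000 theta=-2/75 (≈-0.0267)
After 4 (thin lens f=56): x=6.4000 theta=-74/525 (≈-0.1410)
Rounded to 4 decimal places: x = 6.4000, theta = -0.1410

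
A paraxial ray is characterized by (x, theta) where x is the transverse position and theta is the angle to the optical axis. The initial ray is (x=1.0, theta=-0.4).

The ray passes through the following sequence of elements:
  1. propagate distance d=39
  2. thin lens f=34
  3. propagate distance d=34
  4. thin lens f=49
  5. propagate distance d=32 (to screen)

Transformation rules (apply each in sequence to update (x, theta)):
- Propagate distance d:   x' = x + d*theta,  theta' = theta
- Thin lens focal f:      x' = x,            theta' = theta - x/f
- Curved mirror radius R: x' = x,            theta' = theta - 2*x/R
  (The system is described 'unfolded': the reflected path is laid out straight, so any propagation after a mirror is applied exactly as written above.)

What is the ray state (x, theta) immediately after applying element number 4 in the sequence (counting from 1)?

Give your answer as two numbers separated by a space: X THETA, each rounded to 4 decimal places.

Initial: x=1.0000 theta=-0.4000
After 1 (propagate distance d=39): x=-14.6000 theta=-0.4000
After 2 (thin lens f=34): x=-14.6000 theta=1/34 (≈0.0294)
After 3 (propagate distance d=34): x=-13.6000 theta=1/34 (≈0.0294)
After 4 (thin lens f=49): x=-13.6000 theta=2557/8330 (≈0.3070)
Rounded to 4 decimal places: x = -13.6000, theta = 0.3070

Answer: -13.6000 0.3070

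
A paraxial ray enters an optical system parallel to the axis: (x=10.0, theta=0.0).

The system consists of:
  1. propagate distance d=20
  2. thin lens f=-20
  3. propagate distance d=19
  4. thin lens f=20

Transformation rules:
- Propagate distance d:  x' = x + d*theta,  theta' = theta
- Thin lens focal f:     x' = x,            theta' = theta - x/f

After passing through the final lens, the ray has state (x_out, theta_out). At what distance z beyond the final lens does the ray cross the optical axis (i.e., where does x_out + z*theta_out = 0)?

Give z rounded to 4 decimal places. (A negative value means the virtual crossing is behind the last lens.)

Initial: x=10.0000 theta=0.0000
After 1 (propagate distance d=20): x=10.0000 theta=0.0000
After 2 (thin lens f=-20): x=10.0000 theta=0.5000
After 3 (propagate distance d=19): x=19.5000 theta=0.5000
After 4 (thin lens f=20): x=19.5000 theta=-0.4750
z_focus = -x_out/theta_out = -(19.5000)/(-0.4750) = 780/19 ≈ 41.0526
Rounded to 4 decimal places: z = 41.0526

Answer: 41.0526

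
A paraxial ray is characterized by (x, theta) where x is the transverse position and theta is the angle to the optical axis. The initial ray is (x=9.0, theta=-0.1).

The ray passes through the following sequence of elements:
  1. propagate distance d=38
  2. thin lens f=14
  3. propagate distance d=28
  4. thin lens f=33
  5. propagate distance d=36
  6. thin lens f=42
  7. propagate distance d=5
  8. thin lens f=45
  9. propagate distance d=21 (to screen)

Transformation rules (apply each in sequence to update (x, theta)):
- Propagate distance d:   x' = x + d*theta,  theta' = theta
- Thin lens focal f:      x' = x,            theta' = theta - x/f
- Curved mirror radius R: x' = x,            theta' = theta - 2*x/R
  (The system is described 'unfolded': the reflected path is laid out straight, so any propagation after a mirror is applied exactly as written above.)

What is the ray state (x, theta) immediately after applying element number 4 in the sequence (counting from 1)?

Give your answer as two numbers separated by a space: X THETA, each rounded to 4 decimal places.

Initial: x=9.0000 theta=-0.1000
After 1 (propagate distance d=38): x=5.2000 theta=-0.1000
After 2 (thin lens f=14): x=5.2000 theta=-33/70 (≈-0.4714)
After 3 (propagate distance d=28): x=-8.0000 theta=-33/70 (≈-0.4714)
After 4 (thin lens f=33): x=-8.0000 theta=-529/2310 (≈-0.2290)
Rounded to 4 decimal places: x = -8.0000, theta = -0.2290

Answer: -8.0000 -0.2290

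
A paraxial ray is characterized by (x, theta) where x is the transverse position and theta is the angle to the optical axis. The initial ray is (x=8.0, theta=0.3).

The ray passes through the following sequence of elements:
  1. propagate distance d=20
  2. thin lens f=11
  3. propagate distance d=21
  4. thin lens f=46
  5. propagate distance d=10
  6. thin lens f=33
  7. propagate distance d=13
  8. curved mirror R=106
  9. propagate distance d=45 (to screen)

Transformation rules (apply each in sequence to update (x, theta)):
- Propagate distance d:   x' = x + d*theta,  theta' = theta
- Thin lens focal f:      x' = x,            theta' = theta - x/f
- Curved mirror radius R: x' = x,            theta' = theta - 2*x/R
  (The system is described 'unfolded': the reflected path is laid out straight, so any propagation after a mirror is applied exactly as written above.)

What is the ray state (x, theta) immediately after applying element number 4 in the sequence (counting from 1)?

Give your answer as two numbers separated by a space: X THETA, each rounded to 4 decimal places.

Initial: x=8.0000 theta=0.3000
After 1 (propagate distance d=20): x=14.0000 theta=0.3000
After 2 (thin lens f=11): x=14.0000 theta=-107/110 (≈-0.9727)
After 3 (propagate distance d=21): x=-707/110 (≈-6.4273) theta=-107/110 (≈-0.9727)
After 4 (thin lens f=46): x=-707/110 (≈-6.4273) theta=-843/1012 (≈-0.8330)
Rounded to 4 decimal places: x = -6.4273, theta = -0.8330

Answer: -6.4273 -0.8330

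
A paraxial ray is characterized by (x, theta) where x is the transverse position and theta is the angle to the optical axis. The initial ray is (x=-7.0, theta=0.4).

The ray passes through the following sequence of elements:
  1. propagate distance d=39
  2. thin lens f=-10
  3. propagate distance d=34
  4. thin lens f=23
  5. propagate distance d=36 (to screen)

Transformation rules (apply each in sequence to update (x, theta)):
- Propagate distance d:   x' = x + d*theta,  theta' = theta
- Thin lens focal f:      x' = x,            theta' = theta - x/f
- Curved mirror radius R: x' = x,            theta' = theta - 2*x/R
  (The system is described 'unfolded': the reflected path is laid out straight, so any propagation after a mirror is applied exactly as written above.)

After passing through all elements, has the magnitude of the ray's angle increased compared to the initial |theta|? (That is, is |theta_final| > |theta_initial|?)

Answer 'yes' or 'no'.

Initial: x=-7.0000 theta=0.4000
After 1 (propagate distance d=39): x=8.6000 theta=0.4000
After 2 (thin lens f=-10): x=8.6000 theta=1.2600
After 3 (propagate distance d=34): x=51.4400 theta=1.2600
After 4 (thin lens f=23): x=51.4400 theta=-1123/1150 (≈-0.9765)
After 5 (propagate distance d=36 (to screen)): x=9364/575 (≈16.2852) theta=-1123/1150 (≈-0.9765)
|theta_initial|=0.4000 |theta_final|=1123/1150 (≈0.9765) -> increased

Answer: yes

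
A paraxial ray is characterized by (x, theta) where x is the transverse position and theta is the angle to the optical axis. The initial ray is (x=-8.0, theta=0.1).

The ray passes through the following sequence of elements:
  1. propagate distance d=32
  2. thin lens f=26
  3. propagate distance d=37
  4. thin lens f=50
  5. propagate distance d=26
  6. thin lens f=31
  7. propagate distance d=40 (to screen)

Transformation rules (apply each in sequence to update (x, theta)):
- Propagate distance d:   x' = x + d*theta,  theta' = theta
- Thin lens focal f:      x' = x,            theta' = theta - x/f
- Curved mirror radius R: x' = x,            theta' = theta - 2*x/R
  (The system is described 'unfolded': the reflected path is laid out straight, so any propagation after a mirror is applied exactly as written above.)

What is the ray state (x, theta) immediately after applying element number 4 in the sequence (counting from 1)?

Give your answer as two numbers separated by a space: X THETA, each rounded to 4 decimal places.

Answer: 5.7308 0.1700

Derivation:
Initial: x=-8.0000 theta=0.1000
After 1 (propagate distance d=32): x=-4.8000 theta=0.1000
After 2 (thin lens f=26): x=-4.8000 theta=37/130 (≈0.2846)
After 3 (propagate distance d=37): x=149/26 (≈5.7308) theta=37/130 (≈0.2846)
After 4 (thin lens f=50): x=149/26 (≈5.7308) theta=0.1700
Rounded to 4 decimal places: x = 5.7308, theta = 0.1700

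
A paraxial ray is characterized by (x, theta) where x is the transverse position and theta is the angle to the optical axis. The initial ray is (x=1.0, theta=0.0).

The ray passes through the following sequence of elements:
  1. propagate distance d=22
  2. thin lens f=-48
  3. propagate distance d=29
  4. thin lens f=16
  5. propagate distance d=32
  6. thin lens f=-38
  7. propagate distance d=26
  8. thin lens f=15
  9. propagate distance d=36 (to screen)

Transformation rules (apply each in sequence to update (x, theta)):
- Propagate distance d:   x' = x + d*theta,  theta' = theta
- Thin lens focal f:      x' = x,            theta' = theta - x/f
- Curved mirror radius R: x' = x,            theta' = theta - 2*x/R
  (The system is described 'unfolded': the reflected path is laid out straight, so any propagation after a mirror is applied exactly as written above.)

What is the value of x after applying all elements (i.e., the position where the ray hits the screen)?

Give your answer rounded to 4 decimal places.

Initial: x=1.0000 theta=0.0000
After 1 (propagate distance d=22): x=1.0000 theta=0.0000
After 2 (thin lens f=-48): x=1.0000 theta=1/48 (≈0.0208)
After 3 (propagate distance d=29): x=77/48 (≈1.6042) theta=1/48 (≈0.0208)
After 4 (thin lens f=16): x=77/48 (≈1.6042) theta=-61/768 (≈-0.0794)
After 5 (propagate distance d=32): x=-0.9375 theta=-61/768 (≈-0.0794)
After 6 (thin lens f=-38): x=-0.9375 theta=-1519/14592 (≈-0.1041)
After 7 (propagate distance d=26): x=-26587/7296 (≈-3.6441) theta=-1519/14592 (≈-0.1041)
After 8 (thin lens f=15): x=-26587/7296 (≈-3.6441) theta=30389/218880 (≈0.1388)
After 9 (propagate distance d=36 (to screen)): x=49399/36480 (≈1.3541) theta=30389/218880 (≈0.1388)
Rounded to 4 decimal places: x = 1.3541

Answer: 1.3541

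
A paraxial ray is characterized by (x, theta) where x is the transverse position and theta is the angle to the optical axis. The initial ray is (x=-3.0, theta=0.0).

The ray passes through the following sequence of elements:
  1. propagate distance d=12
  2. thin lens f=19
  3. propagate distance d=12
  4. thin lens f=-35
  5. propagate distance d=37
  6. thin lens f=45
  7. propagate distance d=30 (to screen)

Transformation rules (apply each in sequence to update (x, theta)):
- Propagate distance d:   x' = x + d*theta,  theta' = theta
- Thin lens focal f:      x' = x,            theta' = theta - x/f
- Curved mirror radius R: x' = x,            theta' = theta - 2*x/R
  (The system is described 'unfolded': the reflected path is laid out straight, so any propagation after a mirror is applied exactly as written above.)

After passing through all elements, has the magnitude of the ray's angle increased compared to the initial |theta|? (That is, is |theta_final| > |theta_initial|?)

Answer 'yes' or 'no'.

Initial: x=-3.0000 theta=0.0000
After 1 (propagate distance d=12): x=-3.0000 theta=0.0000
After 2 (thin lens f=19): x=-3.0000 theta=3/19 (≈0.1579)
After 3 (propagate distance d=12): x=-21/19 (≈-1.1053) theta=3/19 (≈0.1579)
After 4 (thin lens f=-35): x=-21/19 (≈-1.1053) theta=12/95 (≈0.1263)
After 5 (propagate distance d=37): x=339/95 (≈3.5684) theta=12/95 (≈0.1263)
After 6 (thin lens f=45): x=339/95 (≈3.5684) theta=67/1425 (≈0.0470)
After 7 (propagate distance d=30 (to screen)): x=473/95 (≈4.9789) theta=67/1425 (≈0.0470)
|theta_initial|=0.0000 |theta_final|=67/1425 (≈0.0470) -> increased

Answer: yes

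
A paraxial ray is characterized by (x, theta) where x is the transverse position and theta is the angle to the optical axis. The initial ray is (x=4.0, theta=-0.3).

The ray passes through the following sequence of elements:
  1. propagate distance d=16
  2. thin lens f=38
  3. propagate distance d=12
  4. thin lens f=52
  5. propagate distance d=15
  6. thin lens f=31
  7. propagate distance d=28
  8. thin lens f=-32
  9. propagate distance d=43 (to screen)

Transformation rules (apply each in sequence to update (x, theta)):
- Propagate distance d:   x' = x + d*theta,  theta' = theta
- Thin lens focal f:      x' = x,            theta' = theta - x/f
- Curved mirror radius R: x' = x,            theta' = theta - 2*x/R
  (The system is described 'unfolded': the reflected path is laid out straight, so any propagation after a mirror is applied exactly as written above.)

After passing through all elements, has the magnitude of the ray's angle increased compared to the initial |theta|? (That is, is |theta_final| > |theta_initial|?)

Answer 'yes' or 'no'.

Answer: no

Derivation:
Initial: x=4.0000 theta=-0.3000
After 1 (propagate distance d=16): x=-0.8000 theta=-0.3000
After 2 (thin lens f=38): x=-0.8000 theta=-53/190 (≈-0.2789)
After 3 (propagate distance d=12): x=-394/95 (≈-4.1474) theta=-53/190 (≈-0.2789)
After 4 (thin lens f=52): x=-394/95 (≈-4.1474) theta=-246/1235 (≈-0.1992)
After 5 (propagate distance d=15): x=-8812/1235 (≈-7.1352) theta=-246/1235 (≈-0.1992)
After 6 (thin lens f=31): x=-8812/1235 (≈-7.1352) theta=1186/38285 (≈0.0310)
After 7 (propagate distance d=28): x=-239964/38285 (≈-6.2678) theta=1186/38285 (≈0.0310)
After 8 (thin lens f=-32): x=-239964/38285 (≈-6.2678) theta=-50503/306280 (≈-0.1649)
After 9 (propagate distance d=43 (to screen)): x=-4091341/306280 (≈-13.3582) theta=-50503/306280 (≈-0.1649)
|theta_initial|=0.3000 |theta_final|=50503/306280 (≈0.1649) -> not increased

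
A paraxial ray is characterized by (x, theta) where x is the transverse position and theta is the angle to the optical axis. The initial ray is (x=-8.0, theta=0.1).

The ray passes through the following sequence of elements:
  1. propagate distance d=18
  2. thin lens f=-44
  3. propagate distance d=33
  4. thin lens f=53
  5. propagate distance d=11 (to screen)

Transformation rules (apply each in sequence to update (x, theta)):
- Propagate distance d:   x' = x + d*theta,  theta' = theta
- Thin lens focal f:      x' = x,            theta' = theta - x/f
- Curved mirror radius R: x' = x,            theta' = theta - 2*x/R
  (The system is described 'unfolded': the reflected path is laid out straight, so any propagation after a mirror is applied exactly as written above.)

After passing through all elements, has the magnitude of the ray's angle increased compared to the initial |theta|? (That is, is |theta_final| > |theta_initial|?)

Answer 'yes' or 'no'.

Initial: x=-8.0000 theta=0.1000
After 1 (propagate distance d=18): x=-6.2000 theta=0.1000
After 2 (thin lens f=-44): x=-6.2000 theta=-9/220 (≈-0.0409)
After 3 (propagate distance d=33): x=-7.5500 theta=-9/220 (≈-0.0409)
After 4 (thin lens f=53): x=-7.5500 theta=296/2915 (≈0.1015)
After 5 (propagate distance d=11 (to screen)): x=-6819/1060 (≈-6.4330) theta=296/2915 (≈0.1015)
|theta_initial|=0.1000 |theta_final|=296/2915 (≈0.1015) -> increased

Answer: yes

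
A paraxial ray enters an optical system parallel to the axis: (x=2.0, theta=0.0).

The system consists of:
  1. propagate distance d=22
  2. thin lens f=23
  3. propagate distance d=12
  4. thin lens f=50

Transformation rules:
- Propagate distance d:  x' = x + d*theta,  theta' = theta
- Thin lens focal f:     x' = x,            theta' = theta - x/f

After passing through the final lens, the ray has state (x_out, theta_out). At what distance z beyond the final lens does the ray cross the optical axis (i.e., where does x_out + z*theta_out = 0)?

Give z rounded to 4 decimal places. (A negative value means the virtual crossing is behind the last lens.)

Initial: x=2.0000 theta=0.0000
After 1 (propagate distance d=22): x=2.0000 theta=0.0000
After 2 (thin lens f=23): x=2.0000 theta=-2/23 (≈-0.0870)
After 3 (propagate distance d=12): x=22/23 (≈0.9565) theta=-2/23 (≈-0.0870)
After 4 (thin lens f=50): x=22/23 (≈0.9565) theta=-61/575 (≈-0.1061)
z_focus = -x_out/theta_out = -(22/23)/(-61/575) = 550/61 ≈ 9.0164
Rounded to 4 decimal places: z = 9.0164

Answer: 9.0164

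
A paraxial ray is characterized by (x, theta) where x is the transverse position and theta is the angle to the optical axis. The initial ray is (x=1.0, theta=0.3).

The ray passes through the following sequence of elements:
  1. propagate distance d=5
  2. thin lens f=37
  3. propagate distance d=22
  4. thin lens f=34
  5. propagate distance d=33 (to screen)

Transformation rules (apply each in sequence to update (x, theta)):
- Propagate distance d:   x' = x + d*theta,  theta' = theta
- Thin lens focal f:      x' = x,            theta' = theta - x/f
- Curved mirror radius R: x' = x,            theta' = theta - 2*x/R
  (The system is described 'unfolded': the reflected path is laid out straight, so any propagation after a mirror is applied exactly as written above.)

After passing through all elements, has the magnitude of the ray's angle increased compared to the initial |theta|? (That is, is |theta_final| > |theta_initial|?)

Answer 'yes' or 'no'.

Answer: no

Derivation:
Initial: x=1.0000 theta=0.3000
After 1 (propagate distance d=5): x=2.5000 theta=0.3000
After 2 (thin lens f=37): x=2.5000 theta=43/185 (≈0.2324)
After 3 (propagate distance d=22): x=2817/370 (≈7.6135) theta=43/185 (≈0.2324)
After 4 (thin lens f=34): x=2817/370 (≈7.6135) theta=107/12580 (≈0.0085)
After 5 (propagate distance d=33 (to screen)): x=99309/12580 (≈7.8942) theta=107/12580 (≈0.0085)
|theta_initial|=0.3000 |theta_final|=107/12580 (≈0.0085) -> not increased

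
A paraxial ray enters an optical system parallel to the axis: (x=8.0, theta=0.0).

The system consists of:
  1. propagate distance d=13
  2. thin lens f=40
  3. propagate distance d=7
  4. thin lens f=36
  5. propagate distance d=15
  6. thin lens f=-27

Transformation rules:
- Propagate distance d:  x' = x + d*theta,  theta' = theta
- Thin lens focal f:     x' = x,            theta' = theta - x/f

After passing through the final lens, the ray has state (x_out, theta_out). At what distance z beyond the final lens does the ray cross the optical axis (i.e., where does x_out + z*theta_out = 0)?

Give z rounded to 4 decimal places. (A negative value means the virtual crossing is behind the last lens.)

Initial: x=8.0000 theta=0.0000
After 1 (propagate distance d=13): x=8.0000 theta=0.0000
After 2 (thin lens f=40): x=8.0000 theta=-0.2000
After 3 (propagate distance d=7): x=6.6000 theta=-0.2000
After 4 (thin lens f=36): x=6.6000 theta=-23/60 (≈-0.3833)
After 5 (propagate distance d=15): x=0.8500 theta=-23/60 (≈-0.3833)
After 6 (thin lens f=-27): x=0.8500 theta=-19/54 (≈-0.3519)
z_focus = -x_out/theta_out = -(0.8500)/(-19/54) = 459/190 ≈ 2.4158
Rounded to 4 decimal places: z = 2.4158

Answer: 2.4158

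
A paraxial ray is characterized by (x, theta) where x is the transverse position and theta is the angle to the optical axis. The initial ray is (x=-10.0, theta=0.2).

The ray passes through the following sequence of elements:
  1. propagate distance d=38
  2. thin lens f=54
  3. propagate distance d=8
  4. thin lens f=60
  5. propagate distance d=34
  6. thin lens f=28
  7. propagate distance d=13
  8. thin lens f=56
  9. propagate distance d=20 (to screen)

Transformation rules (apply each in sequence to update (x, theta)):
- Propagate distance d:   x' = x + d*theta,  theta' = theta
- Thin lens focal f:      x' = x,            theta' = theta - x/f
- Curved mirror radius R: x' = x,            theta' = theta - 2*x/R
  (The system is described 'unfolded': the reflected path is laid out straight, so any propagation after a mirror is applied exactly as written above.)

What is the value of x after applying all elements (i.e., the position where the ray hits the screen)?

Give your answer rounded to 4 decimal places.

Answer: 4.1388

Derivation:
Initial: x=-10.0000 theta=0.2000
After 1 (propagate distance d=38): x=-2.4000 theta=0.2000
After 2 (thin lens f=54): x=-2.4000 theta=11/45 (≈0.2444)
After 3 (propagate distance d=8): x=-4/9 (≈-0.4444) theta=11/45 (≈0.2444)
After 4 (thin lens f=60): x=-4/9 (≈-0.4444) theta=34/135 (≈0.2519)
After 5 (propagate distance d=34): x=1096/135 (≈8.1185) theta=34/135 (≈0.2519)
After 6 (thin lens f=28): x=1096/135 (≈8.1185) theta=-4/105 (≈-0.0381)
After 7 (propagate distance d=13): x=7204/945 (≈7.6233) theta=-4/105 (≈-0.0381)
After 8 (thin lens f=56): x=7204/945 (≈7.6233) theta=-461/2646 (≈-0.1742)
After 9 (propagate distance d=20 (to screen)): x=1014/245 (≈4.1388) theta=-461/2646 (≈-0.1742)
Rounded to 4 decimal places: x = 4.1388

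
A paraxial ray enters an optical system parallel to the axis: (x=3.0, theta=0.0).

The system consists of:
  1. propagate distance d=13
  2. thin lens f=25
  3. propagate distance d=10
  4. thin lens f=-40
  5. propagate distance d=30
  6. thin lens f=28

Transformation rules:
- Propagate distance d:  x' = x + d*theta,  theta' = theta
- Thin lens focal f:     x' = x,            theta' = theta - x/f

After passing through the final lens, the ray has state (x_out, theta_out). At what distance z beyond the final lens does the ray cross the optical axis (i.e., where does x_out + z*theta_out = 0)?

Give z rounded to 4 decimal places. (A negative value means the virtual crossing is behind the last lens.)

Initial: x=3.0000 theta=0.0000
After 1 (propagate distance d=13): x=3.0000 theta=0.0000
After 2 (thin lens f=25): x=3.0000 theta=-0.1200
After 3 (propagate distance d=10): x=1.8000 theta=-0.1200
After 4 (thin lens f=-40): x=1.8000 theta=-0.0750
After 5 (propagate distance d=30): x=-0.4500 theta=-0.0750
After 6 (thin lens f=28): x=-0.4500 theta=-33/560 (≈-0.0589)
z_focus = -x_out/theta_out = -(-0.4500)/(-33/560) = -84/11 ≈ -7.6364
Rounded to 4 decimal places: z = -7.6364

Answer: -7.6364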